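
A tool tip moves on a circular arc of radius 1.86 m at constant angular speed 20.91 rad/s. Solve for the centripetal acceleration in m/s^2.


a_c = omega^2 * r = 20.91^2 * 1.86 = 813.2443

813.2443 m/s^2


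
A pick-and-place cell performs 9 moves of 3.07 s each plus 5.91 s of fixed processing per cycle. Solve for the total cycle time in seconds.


T = 9*3.07 + 5.91 = 33.5400

33.5400 s


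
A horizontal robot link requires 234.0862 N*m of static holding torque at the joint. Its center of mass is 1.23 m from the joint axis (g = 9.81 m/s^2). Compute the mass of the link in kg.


m = tau / (g*L) = 234.0862 / (9.81 * 1.23) = 19.4000

19.4000 kg


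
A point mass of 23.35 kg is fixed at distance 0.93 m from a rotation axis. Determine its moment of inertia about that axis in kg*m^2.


I = m*r^2 = 23.35*0.93^2 = 20.1954

20.1954 kg*m^2


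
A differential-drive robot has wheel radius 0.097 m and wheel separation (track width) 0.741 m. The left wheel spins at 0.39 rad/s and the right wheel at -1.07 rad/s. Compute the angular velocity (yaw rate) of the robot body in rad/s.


omega = r*(wR - wL)/L = 0.097*(-1.07 - (0.39))/0.741 = -0.1911

-0.1911 rad/s


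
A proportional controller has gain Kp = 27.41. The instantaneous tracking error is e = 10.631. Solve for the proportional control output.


u_P = Kp * e = 27.41 * 10.631 = 291.3957

291.3957


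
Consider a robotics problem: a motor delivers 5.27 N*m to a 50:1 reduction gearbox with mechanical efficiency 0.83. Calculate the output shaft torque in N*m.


tau_out = tau_in * N * eta = 5.27 * 50 * 0.83 = 218.7050

218.7050 N*m


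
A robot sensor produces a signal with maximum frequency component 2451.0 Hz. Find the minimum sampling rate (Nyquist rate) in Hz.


f_s,min = 2*f_max = 2*2451.0 = 4902.0000

4902.0000 Hz


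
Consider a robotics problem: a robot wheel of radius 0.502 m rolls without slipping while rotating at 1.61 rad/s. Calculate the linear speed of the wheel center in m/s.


v = omega * r = 1.61 * 0.502 = 0.8082

0.8082 m/s


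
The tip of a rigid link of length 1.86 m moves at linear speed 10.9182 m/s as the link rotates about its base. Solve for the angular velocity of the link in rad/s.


omega = v / L = 10.9182 / 1.86 = 5.8700

5.8700 rad/s


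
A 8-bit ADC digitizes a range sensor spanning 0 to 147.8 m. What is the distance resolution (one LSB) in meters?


res = range / 2^n = 147.8/2^8 = 147.8/256 = 0.5773

0.5773 m


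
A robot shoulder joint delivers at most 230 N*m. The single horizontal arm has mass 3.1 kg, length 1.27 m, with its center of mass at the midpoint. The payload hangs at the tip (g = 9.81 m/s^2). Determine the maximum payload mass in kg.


tau_arm = m_arm*g*(L/2) = 3.1*9.81*1.27/2 = 19.3110 N*m
tau_payload = tau_max - tau_arm = 230 - 19.3110 = 210.6890
m_payload = tau_payload / (g*L) = 210.6890 / (9.81*1.27) = 16.9110

16.9110 kg


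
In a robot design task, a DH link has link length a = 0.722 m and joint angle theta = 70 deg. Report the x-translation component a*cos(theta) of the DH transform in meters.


a*cos(theta) = 0.722*cos(70 deg) = 0.2469

0.2469 m


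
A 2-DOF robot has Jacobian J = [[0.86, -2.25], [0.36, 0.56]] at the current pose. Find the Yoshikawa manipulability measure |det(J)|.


det(J) = 0.86*0.56 - (-2.25)*(0.36) = 1.2916
|det(J)| = 1.2916

1.2916


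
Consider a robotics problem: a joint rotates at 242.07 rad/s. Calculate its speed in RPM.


RPM = 242.07 * 60/(2*pi) = 2311.5982

2311.5982 RPM


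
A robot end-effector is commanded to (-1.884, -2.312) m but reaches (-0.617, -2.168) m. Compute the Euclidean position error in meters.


dx = -0.617 - (-1.884) = 1.2670, dy = -2.168 - (-2.312) = 0.1440
err = sqrt(1.605289 + 0.020736) = 1.2752

1.2752 m


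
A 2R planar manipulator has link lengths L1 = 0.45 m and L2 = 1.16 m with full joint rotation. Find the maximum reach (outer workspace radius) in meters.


r_max = L1 + L2 = 0.45 + 1.16 = 1.6100

1.6100 m


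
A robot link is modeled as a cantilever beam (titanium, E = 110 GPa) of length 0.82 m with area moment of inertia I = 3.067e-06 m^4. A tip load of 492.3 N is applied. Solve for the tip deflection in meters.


delta = F*L^3/(3*E*I) = 492.3*0.82^3/(3*1.100e+11*3.067e-06)
      = 271.4384664/1012110 = 2.6819e-04

2.6819e-04 m


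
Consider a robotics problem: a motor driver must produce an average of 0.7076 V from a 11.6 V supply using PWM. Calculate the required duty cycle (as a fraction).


D = V_avg/V_supply = 0.7076/11.6 = 0.0610

0.0610


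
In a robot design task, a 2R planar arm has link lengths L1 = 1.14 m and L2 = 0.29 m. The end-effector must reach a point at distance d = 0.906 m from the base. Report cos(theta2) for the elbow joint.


cos(th2) = (d^2 - L1^2 - L2^2)/(2*L1*L2) = (0.906^2 - 1.14^2 - 0.29^2)/(2*1.14*0.29) = -0.8513

-0.8513


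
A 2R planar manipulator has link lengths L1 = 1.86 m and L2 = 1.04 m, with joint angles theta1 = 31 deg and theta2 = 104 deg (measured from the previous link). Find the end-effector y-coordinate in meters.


y = L1*sin(th1) + L2*sin(th1+th2) = 1.86*sin(31 deg) + 1.04*sin(135 deg) = 1.6934

1.6934 m


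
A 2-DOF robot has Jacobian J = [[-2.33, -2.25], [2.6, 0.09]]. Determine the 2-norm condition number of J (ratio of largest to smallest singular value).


JJ^T eigenvalues: trace(JJ^T) = 17.2595, det(JJ^T) = det(J)^2 = 31.81298409
s_max^2 = (17.2595 + sqrt(170.63840389))/2 = 15.16118177
s_min^2 = (17.2595 - sqrt(170.63840389))/2 = 2.09831823
kappa = s_max/s_min = sqrt(15.16118177/2.09831823) = 2.6880

2.6880


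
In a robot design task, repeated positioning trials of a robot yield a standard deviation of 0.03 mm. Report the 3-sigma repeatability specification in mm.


repeatability = 3*sigma = 3*0.03 = 0.0900

0.0900 mm


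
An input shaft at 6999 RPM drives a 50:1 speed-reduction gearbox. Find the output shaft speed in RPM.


omega_out = omega_in / N = 6999 / 50 = 139.9800

139.9800 RPM


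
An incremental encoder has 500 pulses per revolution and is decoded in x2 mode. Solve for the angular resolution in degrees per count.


resolution = 360 / (PPR * 2) = 360 / 1000 = 0.3600

0.3600 degrees


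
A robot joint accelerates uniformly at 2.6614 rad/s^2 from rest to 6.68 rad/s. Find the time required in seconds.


t = delta_omega / alpha = 6.68 / 2.6614 = 2.5100

2.5100 s


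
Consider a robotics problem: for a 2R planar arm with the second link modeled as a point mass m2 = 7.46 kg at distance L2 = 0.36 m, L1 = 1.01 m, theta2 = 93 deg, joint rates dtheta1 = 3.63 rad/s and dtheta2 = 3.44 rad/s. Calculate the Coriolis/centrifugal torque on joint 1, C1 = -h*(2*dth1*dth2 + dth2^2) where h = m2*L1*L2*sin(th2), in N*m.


h = m2*L1*L2*sin(th2) = 7.46*1.01*0.36*sin(93 deg) = 2.708739
C1 = -h*(2*3.63*3.44 + 3.44^2) = -2.708739*36.8080 = -99.7033

-99.7033 N*m


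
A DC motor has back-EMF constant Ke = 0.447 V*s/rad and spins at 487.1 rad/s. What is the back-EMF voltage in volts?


V_emf = Ke * omega = 0.447*487.1 = 217.7337

217.7337 V


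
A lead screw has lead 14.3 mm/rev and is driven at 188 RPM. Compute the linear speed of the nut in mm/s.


v = lead * (RPM/60) = 14.3*188/60 = 44.8067

44.8067 mm/s


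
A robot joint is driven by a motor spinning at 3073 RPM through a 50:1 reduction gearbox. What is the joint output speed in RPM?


omega_joint = omega_motor / N = 3073 / 50 = 61.4600

61.4600 RPM


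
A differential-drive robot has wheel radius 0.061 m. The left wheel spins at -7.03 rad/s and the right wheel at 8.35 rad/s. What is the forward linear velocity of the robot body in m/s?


v = r*(wR + wL)/2 = 0.061*(8.35 + -7.03)/2 = 0.0403

0.0403 m/s


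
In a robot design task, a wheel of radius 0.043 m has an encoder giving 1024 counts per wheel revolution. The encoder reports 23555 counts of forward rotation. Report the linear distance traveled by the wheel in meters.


revs = 23555/1024 = 23.002930
d = revs * 2*pi*r = 23.002930 * 2*pi*0.043 = 6.2149

6.2149 m


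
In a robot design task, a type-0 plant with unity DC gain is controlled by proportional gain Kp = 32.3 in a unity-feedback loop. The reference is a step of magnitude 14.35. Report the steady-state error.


e_ss = R/(1 + Kp) = 14.35/(1 + 32.3) = 14.35/33.3000 = 0.4309

0.4309


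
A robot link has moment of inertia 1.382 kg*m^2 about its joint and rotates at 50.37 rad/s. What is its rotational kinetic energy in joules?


KE = (1/2)*I*omega^2 = 0.5*1.382*50.37^2 = 1753.1616

1753.1616 J


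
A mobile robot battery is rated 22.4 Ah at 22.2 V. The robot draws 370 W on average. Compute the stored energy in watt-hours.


E = capacity * V = 22.4*22.2 = 497.2800

497.2800 Wh


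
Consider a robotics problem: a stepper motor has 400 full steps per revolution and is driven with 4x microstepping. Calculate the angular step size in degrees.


step = 360/(400*4) = 360/1600 = 0.2250

0.2250 degrees


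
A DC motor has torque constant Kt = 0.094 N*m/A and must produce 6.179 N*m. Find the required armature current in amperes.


I = tau / Kt = 6.179/0.094 = 65.7340

65.7340 A


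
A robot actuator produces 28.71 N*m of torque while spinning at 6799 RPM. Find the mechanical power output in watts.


omega = 6799 * 2*pi/60 = 711.989615 rad/s
P = tau * omega = 28.71 * 711.989615 = 20441.2218

20441.2218 W


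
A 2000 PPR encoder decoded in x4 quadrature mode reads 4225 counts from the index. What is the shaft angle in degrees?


angle = counts * 360 / (PPR*4) = 4225 * 360 / 8000 = 190.1250

190.1250 degrees


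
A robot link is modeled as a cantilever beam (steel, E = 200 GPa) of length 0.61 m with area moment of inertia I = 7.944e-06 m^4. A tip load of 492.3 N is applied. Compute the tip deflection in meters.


delta = F*L^3/(3*E*I) = 492.3*0.61^3/(3*2.000e+11*7.944e-06)
      = 111.7427463/4766400 = 2.3444e-05

2.3444e-05 m


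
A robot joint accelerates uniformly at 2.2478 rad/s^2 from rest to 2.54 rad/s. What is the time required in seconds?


t = delta_omega / alpha = 2.54 / 2.2478 = 1.1300

1.1300 s


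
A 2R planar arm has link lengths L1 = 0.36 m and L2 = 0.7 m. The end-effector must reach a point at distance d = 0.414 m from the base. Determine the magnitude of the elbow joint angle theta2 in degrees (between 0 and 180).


cos(th2) = (d^2 - L1^2 - L2^2)/(2*L1*L2) = (0.414^2 - 0.36^2 - 0.7^2)/(2*0.36*0.7) = -0.88929365
th2 = acos(-0.88929365) = 152.7846 deg

152.7846 degrees


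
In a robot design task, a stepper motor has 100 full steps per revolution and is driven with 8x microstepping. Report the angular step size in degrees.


step = 360/(100*8) = 360/800 = 0.4500

0.4500 degrees


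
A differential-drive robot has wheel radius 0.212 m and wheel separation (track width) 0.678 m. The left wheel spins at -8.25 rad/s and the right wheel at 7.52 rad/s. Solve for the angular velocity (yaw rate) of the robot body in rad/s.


omega = r*(wR - wL)/L = 0.212*(7.52 - (-8.25))/0.678 = 4.9310

4.9310 rad/s


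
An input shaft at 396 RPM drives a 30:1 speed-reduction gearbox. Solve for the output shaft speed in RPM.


omega_out = omega_in / N = 396 / 30 = 13.2000

13.2000 RPM


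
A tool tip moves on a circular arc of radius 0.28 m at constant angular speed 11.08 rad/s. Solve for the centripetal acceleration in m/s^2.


a_c = omega^2 * r = 11.08^2 * 0.28 = 34.3746

34.3746 m/s^2


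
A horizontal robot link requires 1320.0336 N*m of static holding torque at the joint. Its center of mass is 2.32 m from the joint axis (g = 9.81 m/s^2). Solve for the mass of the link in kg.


m = tau / (g*L) = 1320.0336 / (9.81 * 2.32) = 58.0000

58.0000 kg


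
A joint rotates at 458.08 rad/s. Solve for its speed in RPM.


RPM = 458.08 * 60/(2*pi) = 4374.3418

4374.3418 RPM


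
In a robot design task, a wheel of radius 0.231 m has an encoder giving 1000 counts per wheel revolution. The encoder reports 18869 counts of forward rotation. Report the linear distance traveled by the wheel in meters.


revs = 18869/1000 = 18.869000
d = revs * 2*pi*r = 18.869000 * 2*pi*0.231 = 27.3868

27.3868 m


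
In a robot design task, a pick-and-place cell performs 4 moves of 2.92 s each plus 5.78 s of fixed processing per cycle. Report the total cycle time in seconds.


T = 4*2.92 + 5.78 = 17.4600

17.4600 s


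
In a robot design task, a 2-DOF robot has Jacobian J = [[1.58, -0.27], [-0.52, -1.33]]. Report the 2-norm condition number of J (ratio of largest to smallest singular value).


JJ^T eigenvalues: trace(JJ^T) = 4.6086, det(JJ^T) = det(J)^2 = 5.02566724
s_max^2 = (4.6086 + sqrt(1.13652500))/2 = 2.83733963
s_min^2 = (4.6086 - sqrt(1.13652500))/2 = 1.77126037
kappa = s_max/s_min = sqrt(2.83733963/1.77126037) = 1.2657

1.2657


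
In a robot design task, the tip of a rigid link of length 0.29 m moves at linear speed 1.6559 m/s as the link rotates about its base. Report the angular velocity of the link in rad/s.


omega = v / L = 1.6559 / 0.29 = 5.7100

5.7100 rad/s


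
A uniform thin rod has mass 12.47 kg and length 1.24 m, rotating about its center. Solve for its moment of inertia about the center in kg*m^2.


I = (1/12)*m*L^2 = (1/12)*12.47*1.24^2 = 1.5978

1.5978 kg*m^2


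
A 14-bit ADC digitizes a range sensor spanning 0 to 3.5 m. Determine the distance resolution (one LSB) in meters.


res = range / 2^n = 3.5/2^14 = 3.5/16384 = 2.1362e-04

2.1362e-04 m


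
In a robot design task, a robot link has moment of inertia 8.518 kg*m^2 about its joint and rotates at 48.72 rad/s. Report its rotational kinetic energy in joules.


KE = (1/2)*I*omega^2 = 0.5*8.518*48.72^2 = 10109.3259

10109.3259 J


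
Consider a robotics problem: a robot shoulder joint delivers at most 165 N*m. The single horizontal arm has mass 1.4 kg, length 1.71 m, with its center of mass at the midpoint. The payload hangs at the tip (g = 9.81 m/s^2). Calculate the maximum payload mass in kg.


tau_arm = m_arm*g*(L/2) = 1.4*9.81*1.71/2 = 11.7426 N*m
tau_payload = tau_max - tau_arm = 165 - 11.7426 = 153.2574
m_payload = tau_payload / (g*L) = 153.2574 / (9.81*1.71) = 9.1360

9.1360 kg


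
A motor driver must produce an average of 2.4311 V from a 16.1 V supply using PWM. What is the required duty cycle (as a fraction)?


D = V_avg/V_supply = 2.4311/16.1 = 0.1510

0.1510


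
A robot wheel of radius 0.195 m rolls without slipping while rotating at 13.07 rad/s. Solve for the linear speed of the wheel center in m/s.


v = omega * r = 13.07 * 0.195 = 2.5487

2.5487 m/s


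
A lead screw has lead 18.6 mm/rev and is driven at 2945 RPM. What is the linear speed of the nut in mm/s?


v = lead * (RPM/60) = 18.6*2945/60 = 912.9500

912.9500 mm/s


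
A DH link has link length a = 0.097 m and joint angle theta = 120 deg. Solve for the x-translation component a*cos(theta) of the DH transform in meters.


a*cos(theta) = 0.097*cos(120 deg) = -0.0485

-0.0485 m


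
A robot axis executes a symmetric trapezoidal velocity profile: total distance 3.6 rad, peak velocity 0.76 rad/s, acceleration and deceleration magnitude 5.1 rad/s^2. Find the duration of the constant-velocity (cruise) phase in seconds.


t_acc = v/a = 0.149020 s, d_acc = v^2/(2a) = 0.056627 rad each
d_cruise = 3.6 - 2*0.056627 = 3.486746 rad
t_cruise = d_cruise/v = 3.486746/0.76 = 4.5878

4.5878 s


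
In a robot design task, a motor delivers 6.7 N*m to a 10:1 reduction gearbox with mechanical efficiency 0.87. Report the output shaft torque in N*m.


tau_out = tau_in * N * eta = 6.7 * 10 * 0.87 = 58.2900

58.2900 N*m


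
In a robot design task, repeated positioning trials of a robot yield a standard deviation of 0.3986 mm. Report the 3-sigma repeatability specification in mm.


repeatability = 3*sigma = 3*0.3986 = 1.1958

1.1958 mm


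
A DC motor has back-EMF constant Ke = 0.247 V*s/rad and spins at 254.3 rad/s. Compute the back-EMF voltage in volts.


V_emf = Ke * omega = 0.247*254.3 = 62.8121

62.8121 V


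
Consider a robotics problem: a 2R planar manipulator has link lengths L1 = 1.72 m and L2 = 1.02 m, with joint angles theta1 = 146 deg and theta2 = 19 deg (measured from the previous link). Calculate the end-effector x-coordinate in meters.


x = L1*cos(th1) + L2*cos(th1+th2) = 1.72*cos(146 deg) + 1.02*cos(165 deg) = -2.4112

-2.4112 m


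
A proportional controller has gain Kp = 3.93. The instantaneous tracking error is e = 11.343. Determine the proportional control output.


u_P = Kp * e = 3.93 * 11.343 = 44.5780

44.5780


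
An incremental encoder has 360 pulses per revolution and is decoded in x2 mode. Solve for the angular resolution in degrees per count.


resolution = 360 / (PPR * 2) = 360 / 720 = 0.5000

0.5000 degrees


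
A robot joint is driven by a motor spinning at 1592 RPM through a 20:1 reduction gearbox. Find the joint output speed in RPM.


omega_joint = omega_motor / N = 1592 / 20 = 79.6000

79.6000 RPM


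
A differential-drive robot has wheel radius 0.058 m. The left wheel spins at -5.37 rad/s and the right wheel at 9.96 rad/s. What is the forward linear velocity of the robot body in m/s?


v = r*(wR + wL)/2 = 0.058*(9.96 + -5.37)/2 = 0.1331

0.1331 m/s


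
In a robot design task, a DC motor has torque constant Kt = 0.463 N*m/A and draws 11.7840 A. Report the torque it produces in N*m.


tau = Kt * I = 0.463*11.7840 = 5.4560

5.4560 N*m


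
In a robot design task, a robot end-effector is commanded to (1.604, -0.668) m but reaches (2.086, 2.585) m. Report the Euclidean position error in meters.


dx = 2.086 - (1.604) = 0.4820, dy = 2.585 - (-0.668) = 3.2530
err = sqrt(0.232324 + 10.582009) = 3.2885

3.2885 m


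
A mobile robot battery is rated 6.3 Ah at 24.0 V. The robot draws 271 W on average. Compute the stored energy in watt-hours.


E = capacity * V = 6.3*24.0 = 151.2000

151.2000 Wh


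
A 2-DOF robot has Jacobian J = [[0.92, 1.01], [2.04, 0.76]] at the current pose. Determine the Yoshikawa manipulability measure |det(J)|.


det(J) = 0.92*0.76 - (1.01)*(2.04) = -1.3612
|det(J)| = 1.3612

1.3612


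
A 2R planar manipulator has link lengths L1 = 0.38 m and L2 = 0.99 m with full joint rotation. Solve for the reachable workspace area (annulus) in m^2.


r_max = L1 + L2 = 1.3700, r_min = |L1 - L2| = 0.6100
A = pi*(r_max^2 - r_min^2) = pi*(1.8769 - 0.3721) = 4.7275

4.7275 m^2


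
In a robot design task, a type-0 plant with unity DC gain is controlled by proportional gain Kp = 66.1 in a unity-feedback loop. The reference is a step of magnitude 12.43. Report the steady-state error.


e_ss = R/(1 + Kp) = 12.43/(1 + 66.1) = 12.43/67.1000 = 0.1852

0.1852


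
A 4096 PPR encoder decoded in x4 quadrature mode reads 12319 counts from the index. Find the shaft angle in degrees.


angle = counts * 360 / (PPR*4) = 12319 * 360 / 16384 = 270.6812

270.6812 degrees


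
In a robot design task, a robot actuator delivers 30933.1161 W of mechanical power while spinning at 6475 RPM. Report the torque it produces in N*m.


omega = 6475 * 2*pi/60 = 678.060414 rad/s
tau = P / omega = 30933.1161 / 678.060414 = 45.6200

45.6200 N*m


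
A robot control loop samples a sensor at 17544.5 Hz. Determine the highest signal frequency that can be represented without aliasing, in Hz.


f_max = f_s/2 = 17544.5/2 = 8772.2500

8772.2500 Hz


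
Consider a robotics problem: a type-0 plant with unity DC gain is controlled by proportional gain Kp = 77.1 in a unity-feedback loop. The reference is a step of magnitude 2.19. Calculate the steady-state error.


e_ss = R/(1 + Kp) = 2.19/(1 + 77.1) = 2.19/78.1000 = 0.0280

0.0280


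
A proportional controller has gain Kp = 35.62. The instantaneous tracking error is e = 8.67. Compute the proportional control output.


u_P = Kp * e = 35.62 * 8.67 = 308.8254

308.8254


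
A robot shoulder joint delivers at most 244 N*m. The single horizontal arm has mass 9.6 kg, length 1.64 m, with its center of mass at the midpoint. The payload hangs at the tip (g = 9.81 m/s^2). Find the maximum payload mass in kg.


tau_arm = m_arm*g*(L/2) = 9.6*9.81*1.64/2 = 77.2243 N*m
tau_payload = tau_max - tau_arm = 244 - 77.2243 = 166.7757
m_payload = tau_payload / (g*L) = 166.7757 / (9.81*1.64) = 10.3662

10.3662 kg


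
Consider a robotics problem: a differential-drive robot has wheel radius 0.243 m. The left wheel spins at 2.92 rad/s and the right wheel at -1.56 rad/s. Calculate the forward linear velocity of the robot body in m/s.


v = r*(wR + wL)/2 = 0.243*(-1.56 + 2.92)/2 = 0.1652

0.1652 m/s


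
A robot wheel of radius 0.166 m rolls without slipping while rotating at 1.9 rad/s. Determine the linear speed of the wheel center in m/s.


v = omega * r = 1.9 * 0.166 = 0.3154

0.3154 m/s


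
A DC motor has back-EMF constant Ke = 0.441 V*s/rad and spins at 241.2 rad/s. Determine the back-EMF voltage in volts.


V_emf = Ke * omega = 0.441*241.2 = 106.3692

106.3692 V


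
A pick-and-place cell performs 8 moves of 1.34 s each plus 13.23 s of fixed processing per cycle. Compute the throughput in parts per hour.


T_cycle = 8*1.34 + 13.23 = 23.9500 s
rate = 3600/T = 150.3132

150.3132 parts/hour


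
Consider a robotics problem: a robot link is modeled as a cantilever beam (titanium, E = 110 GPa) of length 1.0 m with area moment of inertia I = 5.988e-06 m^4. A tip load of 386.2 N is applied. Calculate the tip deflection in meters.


delta = F*L^3/(3*E*I) = 386.2*1.0^3/(3*1.100e+11*5.988e-06)
      = 386.2/1976040 = 1.9544e-04

1.9544e-04 m


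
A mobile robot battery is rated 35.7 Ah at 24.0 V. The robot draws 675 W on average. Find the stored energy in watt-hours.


E = capacity * V = 35.7*24.0 = 856.8000

856.8000 Wh


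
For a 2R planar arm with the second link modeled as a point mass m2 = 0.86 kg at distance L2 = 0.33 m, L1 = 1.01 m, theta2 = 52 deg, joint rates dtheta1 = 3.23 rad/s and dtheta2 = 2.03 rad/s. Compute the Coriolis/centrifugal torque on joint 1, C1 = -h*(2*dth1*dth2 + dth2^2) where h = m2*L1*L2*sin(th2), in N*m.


h = m2*L1*L2*sin(th2) = 0.86*1.01*0.33*sin(52 deg) = 0.225874
C1 = -h*(2*3.23*2.03 + 2.03^2) = -0.225874*17.2347 = -3.8929

-3.8929 N*m


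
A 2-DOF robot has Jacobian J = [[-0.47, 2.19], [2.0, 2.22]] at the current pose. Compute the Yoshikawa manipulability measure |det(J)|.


det(J) = -0.47*2.22 - (2.19)*(2.0) = -5.4234
|det(J)| = 5.4234

5.4234


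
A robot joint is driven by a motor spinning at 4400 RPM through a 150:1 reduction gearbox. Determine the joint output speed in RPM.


omega_joint = omega_motor / N = 4400 / 150 = 29.3333

29.3333 RPM


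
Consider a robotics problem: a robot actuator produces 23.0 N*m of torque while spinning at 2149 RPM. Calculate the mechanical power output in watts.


omega = 2149 * 2*pi/60 = 225.042754 rad/s
P = tau * omega = 23.0 * 225.042754 = 5175.9833

5175.9833 W


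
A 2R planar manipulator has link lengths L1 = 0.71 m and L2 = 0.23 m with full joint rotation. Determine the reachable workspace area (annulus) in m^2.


r_max = L1 + L2 = 0.9400, r_min = |L1 - L2| = 0.4800
A = pi*(r_max^2 - r_min^2) = pi*(0.8836 - 0.2304) = 2.0521

2.0521 m^2


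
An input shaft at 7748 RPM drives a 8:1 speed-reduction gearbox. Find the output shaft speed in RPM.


omega_out = omega_in / N = 7748 / 8 = 968.5000

968.5000 RPM


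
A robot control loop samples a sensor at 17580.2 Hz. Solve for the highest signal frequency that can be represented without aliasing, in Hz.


f_max = f_s/2 = 17580.2/2 = 8790.1000

8790.1000 Hz


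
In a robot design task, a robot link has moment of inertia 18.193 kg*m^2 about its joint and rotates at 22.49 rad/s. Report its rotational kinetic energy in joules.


KE = (1/2)*I*omega^2 = 0.5*18.193*22.49^2 = 4601.0106

4601.0106 J


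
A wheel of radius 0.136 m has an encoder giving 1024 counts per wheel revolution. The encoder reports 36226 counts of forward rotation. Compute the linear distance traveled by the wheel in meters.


revs = 36226/1024 = 35.376953
d = revs * 2*pi*r = 35.376953 * 2*pi*0.136 = 30.2301

30.2301 m


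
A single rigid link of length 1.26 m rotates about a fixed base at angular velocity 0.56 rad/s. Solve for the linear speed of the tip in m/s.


v = L*omega = 1.26 * 0.56 = 0.7056

0.7056 m/s


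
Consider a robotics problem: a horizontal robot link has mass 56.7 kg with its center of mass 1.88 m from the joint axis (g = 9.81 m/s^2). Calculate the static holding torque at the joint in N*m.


tau = m*g*L = 56.7 * 9.81 * 1.88 = 1045.7068

1045.7068 N*m


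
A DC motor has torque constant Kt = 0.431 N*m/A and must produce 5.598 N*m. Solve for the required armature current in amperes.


I = tau / Kt = 5.598/0.431 = 12.9884

12.9884 A


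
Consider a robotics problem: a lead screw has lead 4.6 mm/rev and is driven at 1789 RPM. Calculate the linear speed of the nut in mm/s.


v = lead * (RPM/60) = 4.6*1789/60 = 137.1567

137.1567 mm/s


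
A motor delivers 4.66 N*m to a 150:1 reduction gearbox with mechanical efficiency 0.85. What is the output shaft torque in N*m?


tau_out = tau_in * N * eta = 4.66 * 150 * 0.85 = 594.1500

594.1500 N*m


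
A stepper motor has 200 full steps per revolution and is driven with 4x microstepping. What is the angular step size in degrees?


step = 360/(200*4) = 360/800 = 0.4500

0.4500 degrees


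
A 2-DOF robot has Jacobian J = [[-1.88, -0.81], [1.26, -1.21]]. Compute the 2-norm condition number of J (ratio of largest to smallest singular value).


JJ^T eigenvalues: trace(JJ^T) = 7.2422, det(JJ^T) = det(J)^2 = 10.85966116
s_max^2 = (7.2422 + sqrt(9.01081620))/2 = 5.12200108
s_min^2 = (7.2422 - sqrt(9.01081620))/2 = 2.12019892
kappa = s_max/s_min = sqrt(5.12200108/2.12019892) = 1.5543

1.5543


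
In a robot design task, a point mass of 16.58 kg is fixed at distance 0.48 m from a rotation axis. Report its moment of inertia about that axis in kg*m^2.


I = m*r^2 = 16.58*0.48^2 = 3.8200

3.8200 kg*m^2


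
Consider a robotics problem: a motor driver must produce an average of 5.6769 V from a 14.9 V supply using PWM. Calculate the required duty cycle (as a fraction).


D = V_avg/V_supply = 5.6769/14.9 = 0.3810

0.3810


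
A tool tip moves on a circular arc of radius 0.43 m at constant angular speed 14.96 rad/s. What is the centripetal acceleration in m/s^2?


a_c = omega^2 * r = 14.96^2 * 0.43 = 96.2347

96.2347 m/s^2


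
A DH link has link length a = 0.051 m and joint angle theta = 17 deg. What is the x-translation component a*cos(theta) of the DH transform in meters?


a*cos(theta) = 0.051*cos(17 deg) = 0.0488

0.0488 m


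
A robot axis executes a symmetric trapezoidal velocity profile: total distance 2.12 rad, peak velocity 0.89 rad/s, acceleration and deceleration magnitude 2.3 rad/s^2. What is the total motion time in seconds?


t_acc = v/a = 0.89/2.3 = 0.386957 s
d_acc = v^2/(2a) = 0.172196 rad (each ramp)
d_cruise = 2.12 - 2*0.172196 = 1.775608 rad
t_cruise = 1.775608/0.89 = 1.995065 s
t_total = 2*0.386957 + 1.995065 = 2.7690

2.7690 s


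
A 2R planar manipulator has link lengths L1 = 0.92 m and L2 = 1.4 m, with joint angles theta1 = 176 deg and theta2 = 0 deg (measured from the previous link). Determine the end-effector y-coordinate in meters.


y = L1*sin(th1) + L2*sin(th1+th2) = 0.92*sin(176 deg) + 1.4*sin(176 deg) = 0.1618

0.1618 m


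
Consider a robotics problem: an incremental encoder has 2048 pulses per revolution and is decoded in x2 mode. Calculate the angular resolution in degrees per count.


resolution = 360 / (PPR * 2) = 360 / 4096 = 0.0879

0.0879 degrees


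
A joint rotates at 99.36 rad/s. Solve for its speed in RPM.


RPM = 99.36 * 60/(2*pi) = 948.8181

948.8181 RPM


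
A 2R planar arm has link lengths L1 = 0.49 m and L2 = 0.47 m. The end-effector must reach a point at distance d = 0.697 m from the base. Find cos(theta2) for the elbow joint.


cos(th2) = (d^2 - L1^2 - L2^2)/(2*L1*L2) = (0.697^2 - 0.49^2 - 0.47^2)/(2*0.49*0.47) = 0.0539

0.0539


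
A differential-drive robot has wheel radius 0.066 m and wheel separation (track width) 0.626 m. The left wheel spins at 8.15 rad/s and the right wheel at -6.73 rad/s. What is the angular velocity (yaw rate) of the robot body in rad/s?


omega = r*(wR - wL)/L = 0.066*(-6.73 - (8.15))/0.626 = -1.5688

-1.5688 rad/s


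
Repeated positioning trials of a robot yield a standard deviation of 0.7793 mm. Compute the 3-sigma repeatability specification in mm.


repeatability = 3*sigma = 3*0.7793 = 2.3379

2.3379 mm


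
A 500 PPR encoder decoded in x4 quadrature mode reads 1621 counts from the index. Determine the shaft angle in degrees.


angle = counts * 360 / (PPR*4) = 1621 * 360 / 2000 = 291.7800

291.7800 degrees


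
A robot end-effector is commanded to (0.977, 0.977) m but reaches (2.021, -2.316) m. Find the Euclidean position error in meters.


dx = 2.021 - (0.977) = 1.0440, dy = -2.316 - (0.977) = -3.2930
err = sqrt(1.089936 + 10.843849) = 3.4545

3.4545 m


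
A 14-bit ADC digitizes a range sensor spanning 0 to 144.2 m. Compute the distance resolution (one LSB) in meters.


res = range / 2^n = 144.2/2^14 = 144.2/16384 = 0.0088

0.0088 m


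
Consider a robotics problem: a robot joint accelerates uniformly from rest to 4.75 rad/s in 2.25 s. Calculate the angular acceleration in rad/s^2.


alpha = delta_omega / t = 4.75 / 2.25 = 2.1111

2.1111 rad/s^2


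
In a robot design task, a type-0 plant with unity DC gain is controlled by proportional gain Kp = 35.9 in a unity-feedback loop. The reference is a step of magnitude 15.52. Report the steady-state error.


e_ss = R/(1 + Kp) = 15.52/(1 + 35.9) = 15.52/36.9000 = 0.4206

0.4206


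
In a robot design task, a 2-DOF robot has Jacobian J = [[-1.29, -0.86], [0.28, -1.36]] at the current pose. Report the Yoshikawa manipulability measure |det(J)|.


det(J) = -1.29*-1.36 - (-0.86)*(0.28) = 1.9952
|det(J)| = 1.9952

1.9952


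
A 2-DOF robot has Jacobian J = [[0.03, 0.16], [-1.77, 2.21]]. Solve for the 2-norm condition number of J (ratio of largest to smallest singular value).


JJ^T eigenvalues: trace(JJ^T) = 8.0435, det(JJ^T) = det(J)^2 = 0.12215025
s_max^2 = (8.0435 + sqrt(64.20929125))/2 = 8.02828501
s_min^2 = (8.0435 - sqrt(64.20929125))/2 = 0.01521499
kappa = s_max/s_min = sqrt(8.02828501/0.01521499) = 22.9708

22.9708


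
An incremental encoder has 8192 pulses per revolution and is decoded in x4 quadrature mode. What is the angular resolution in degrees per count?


resolution = 360 / (PPR * 4) = 360 / 32768 = 0.0110

0.0110 degrees


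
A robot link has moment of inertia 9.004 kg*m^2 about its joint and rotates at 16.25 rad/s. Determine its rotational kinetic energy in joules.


KE = (1/2)*I*omega^2 = 0.5*9.004*16.25^2 = 1188.8094

1188.8094 J


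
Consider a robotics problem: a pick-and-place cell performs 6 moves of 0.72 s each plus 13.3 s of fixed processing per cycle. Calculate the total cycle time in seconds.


T = 6*0.72 + 13.3 = 17.6200

17.6200 s


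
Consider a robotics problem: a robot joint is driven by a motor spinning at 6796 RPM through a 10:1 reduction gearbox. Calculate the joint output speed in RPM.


omega_joint = omega_motor / N = 6796 / 10 = 679.6000

679.6000 RPM


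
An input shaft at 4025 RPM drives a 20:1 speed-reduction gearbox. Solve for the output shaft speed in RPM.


omega_out = omega_in / N = 4025 / 20 = 201.2500

201.2500 RPM


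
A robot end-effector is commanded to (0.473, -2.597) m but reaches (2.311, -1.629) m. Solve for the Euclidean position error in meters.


dx = 2.311 - (0.473) = 1.8380, dy = -1.629 - (-2.597) = 0.9680
err = sqrt(3.378244 + 0.937024) = 2.0773

2.0773 m


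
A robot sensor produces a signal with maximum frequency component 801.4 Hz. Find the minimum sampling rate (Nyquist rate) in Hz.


f_s,min = 2*f_max = 2*801.4 = 1602.8000

1602.8000 Hz


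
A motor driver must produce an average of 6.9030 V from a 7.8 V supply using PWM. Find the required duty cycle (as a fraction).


D = V_avg/V_supply = 6.9030/7.8 = 0.8850

0.8850


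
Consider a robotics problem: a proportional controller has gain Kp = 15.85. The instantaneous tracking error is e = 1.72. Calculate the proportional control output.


u_P = Kp * e = 15.85 * 1.72 = 27.2620

27.2620


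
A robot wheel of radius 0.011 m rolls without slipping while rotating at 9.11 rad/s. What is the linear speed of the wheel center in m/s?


v = omega * r = 9.11 * 0.011 = 0.1002

0.1002 m/s


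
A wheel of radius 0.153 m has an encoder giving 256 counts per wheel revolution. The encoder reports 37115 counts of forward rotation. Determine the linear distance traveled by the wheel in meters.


revs = 37115/256 = 144.980469
d = revs * 2*pi*r = 144.980469 * 2*pi*0.153 = 139.3737

139.3737 m


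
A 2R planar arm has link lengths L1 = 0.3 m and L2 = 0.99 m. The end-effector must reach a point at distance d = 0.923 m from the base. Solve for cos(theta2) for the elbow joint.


cos(th2) = (d^2 - L1^2 - L2^2)/(2*L1*L2) = (0.923^2 - 0.3^2 - 0.99^2)/(2*0.3*0.99) = -0.3673

-0.3673


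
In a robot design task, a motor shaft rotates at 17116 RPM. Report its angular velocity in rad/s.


omega = 17116 * 2*pi/60 = 1792.3833

1792.3833 rad/s


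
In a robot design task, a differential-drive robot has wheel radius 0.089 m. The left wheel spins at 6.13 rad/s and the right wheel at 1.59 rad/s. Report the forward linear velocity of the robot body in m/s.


v = r*(wR + wL)/2 = 0.089*(1.59 + 6.13)/2 = 0.3435

0.3435 m/s


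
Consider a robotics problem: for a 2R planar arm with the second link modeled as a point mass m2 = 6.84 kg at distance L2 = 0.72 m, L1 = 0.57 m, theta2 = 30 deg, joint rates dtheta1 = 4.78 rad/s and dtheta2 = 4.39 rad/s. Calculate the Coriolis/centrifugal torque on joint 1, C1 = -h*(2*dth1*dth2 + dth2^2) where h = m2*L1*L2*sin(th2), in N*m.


h = m2*L1*L2*sin(th2) = 6.84*0.57*0.72*sin(30 deg) = 1.403568
C1 = -h*(2*4.78*4.39 + 4.39^2) = -1.403568*61.2405 = -85.9552

-85.9552 N*m


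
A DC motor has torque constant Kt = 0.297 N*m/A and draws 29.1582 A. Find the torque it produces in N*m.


tau = Kt * I = 0.297*29.1582 = 8.6600

8.6600 N*m


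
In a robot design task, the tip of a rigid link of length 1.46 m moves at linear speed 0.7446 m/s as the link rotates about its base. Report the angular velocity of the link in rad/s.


omega = v / L = 0.7446 / 1.46 = 0.5100

0.5100 rad/s


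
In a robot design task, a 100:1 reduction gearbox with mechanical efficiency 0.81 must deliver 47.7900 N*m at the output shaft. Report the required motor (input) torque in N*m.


tau_in = tau_out / (N * eta) = 47.7900 / (100 * 0.81) = 0.5900

0.5900 N*m


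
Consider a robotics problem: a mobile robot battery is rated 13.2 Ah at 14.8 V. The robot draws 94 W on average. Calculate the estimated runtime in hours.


E = 13.2*14.8 = 195.3600 Wh
t = E/P = 195.3600/94 = 2.0783

2.0783 hours


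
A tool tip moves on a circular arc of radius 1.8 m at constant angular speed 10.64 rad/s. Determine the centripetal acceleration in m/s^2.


a_c = omega^2 * r = 10.64^2 * 1.8 = 203.7773

203.7773 m/s^2


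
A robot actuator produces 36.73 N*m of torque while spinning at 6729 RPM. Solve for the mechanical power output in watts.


omega = 6729 * 2*pi/60 = 704.659232 rad/s
P = tau * omega = 36.73 * 704.659232 = 25882.1336

25882.1336 W


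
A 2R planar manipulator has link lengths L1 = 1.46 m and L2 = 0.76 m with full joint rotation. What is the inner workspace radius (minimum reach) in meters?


r_min = |L1 - L2| = |1.46 - 0.76| = 0.7000

0.7000 m


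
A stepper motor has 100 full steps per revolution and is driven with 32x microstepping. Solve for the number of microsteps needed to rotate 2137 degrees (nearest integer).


step_size = 360/(100*32) = 360/3200 = 0.112500 deg
n = 2137/(360/3200) = 2137*3200/360 = 18995.5556 -> 18996

18996 steps


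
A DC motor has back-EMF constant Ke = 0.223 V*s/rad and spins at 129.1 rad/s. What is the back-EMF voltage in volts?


V_emf = Ke * omega = 0.223*129.1 = 28.7893

28.7893 V


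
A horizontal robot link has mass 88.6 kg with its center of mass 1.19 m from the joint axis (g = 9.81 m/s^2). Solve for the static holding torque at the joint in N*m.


tau = m*g*L = 88.6 * 9.81 * 1.19 = 1034.3075

1034.3075 N*m


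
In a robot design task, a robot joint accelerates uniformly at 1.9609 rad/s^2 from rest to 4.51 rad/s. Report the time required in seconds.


t = delta_omega / alpha = 4.51 / 1.9609 = 2.3000

2.3000 s


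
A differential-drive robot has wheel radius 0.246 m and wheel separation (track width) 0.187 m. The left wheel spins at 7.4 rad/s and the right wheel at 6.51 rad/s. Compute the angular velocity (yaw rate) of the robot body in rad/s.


omega = r*(wR - wL)/L = 0.246*(6.51 - (7.4))/0.187 = -1.1708

-1.1708 rad/s


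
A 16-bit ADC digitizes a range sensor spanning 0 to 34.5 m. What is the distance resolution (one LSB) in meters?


res = range / 2^n = 34.5/2^16 = 34.5/65536 = 5.2643e-04

5.2643e-04 m


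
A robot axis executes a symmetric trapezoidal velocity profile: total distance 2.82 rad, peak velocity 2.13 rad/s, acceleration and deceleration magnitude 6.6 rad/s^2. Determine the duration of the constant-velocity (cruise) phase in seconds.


t_acc = v/a = 0.322727 s, d_acc = v^2/(2a) = 0.343705 rad each
d_cruise = 2.82 - 2*0.343705 = 2.132590 rad
t_cruise = d_cruise/v = 2.132590/2.13 = 1.0012

1.0012 s


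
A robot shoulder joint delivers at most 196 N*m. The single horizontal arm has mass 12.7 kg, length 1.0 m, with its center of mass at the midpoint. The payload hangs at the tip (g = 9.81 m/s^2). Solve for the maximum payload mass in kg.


tau_arm = m_arm*g*(L/2) = 12.7*9.81*1.0/2 = 62.2935 N*m
tau_payload = tau_max - tau_arm = 196 - 62.2935 = 133.7065
m_payload = tau_payload / (g*L) = 133.7065 / (9.81*1.0) = 13.6296

13.6296 kg


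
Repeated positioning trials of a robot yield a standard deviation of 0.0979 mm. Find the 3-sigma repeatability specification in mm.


repeatability = 3*sigma = 3*0.0979 = 0.2937

0.2937 mm


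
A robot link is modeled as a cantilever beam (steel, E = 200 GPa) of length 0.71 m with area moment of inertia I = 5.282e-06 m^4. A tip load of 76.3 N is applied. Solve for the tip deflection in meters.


delta = F*L^3/(3*E*I) = 76.3*0.71^3/(3*2.000e+11*5.282e-06)
      = 27.3086093/3169200 = 8.6169e-06

8.6169e-06 m


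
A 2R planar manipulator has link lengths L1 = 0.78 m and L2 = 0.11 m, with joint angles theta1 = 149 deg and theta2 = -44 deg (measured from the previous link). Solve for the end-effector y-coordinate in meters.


y = L1*sin(th1) + L2*sin(th1+th2) = 0.78*sin(149 deg) + 0.11*sin(105 deg) = 0.5080

0.5080 m


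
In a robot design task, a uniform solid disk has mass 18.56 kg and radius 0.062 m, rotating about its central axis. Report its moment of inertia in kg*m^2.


I = (1/2)*m*R^2 = 0.5*18.56*0.062^2 = 0.0357

0.0357 kg*m^2


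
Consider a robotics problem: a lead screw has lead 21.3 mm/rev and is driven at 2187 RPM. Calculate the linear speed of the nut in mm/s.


v = lead * (RPM/60) = 21.3*2187/60 = 776.3850

776.3850 mm/s


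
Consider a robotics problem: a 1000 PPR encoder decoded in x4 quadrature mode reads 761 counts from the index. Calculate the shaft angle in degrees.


angle = counts * 360 / (PPR*4) = 761 * 360 / 4000 = 68.4900

68.4900 degrees


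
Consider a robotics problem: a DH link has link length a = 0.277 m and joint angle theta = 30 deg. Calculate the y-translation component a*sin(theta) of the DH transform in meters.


a*sin(theta) = 0.277*sin(30 deg) = 0.1385

0.1385 m
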